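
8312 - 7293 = 1019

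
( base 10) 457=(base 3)121221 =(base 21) 10g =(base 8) 711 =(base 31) EN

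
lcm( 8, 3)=24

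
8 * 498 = 3984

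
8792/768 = 1099/96 = 11.45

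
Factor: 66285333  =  3^2*23^1 * 320219^1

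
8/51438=4/25719 = 0.00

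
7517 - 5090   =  2427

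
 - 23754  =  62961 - 86715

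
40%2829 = 40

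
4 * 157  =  628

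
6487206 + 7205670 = 13692876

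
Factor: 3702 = 2^1*3^1*617^1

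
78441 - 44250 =34191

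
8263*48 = 396624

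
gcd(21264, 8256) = 48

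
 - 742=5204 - 5946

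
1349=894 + 455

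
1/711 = 1/711 = 0.00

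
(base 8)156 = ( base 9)132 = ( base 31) 3H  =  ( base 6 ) 302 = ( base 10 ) 110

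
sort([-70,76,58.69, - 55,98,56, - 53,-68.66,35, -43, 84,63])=[-70,-68.66,-55 ,-53 , - 43 , 35, 56, 58.69,63, 76,84,98]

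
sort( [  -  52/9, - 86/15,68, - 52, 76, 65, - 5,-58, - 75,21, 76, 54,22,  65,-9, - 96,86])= [-96  , -75, - 58, - 52,-9, -52/9,- 86/15, - 5,21,22 , 54,65 , 65,68, 76 , 76,86] 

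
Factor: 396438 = 2^1*3^1*7^1 *9439^1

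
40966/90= 455+8/45= 455.18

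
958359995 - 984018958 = -25658963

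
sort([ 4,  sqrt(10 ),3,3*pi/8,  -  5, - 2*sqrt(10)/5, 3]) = [-5,-2*sqrt(10 )/5, 3*pi/8, 3, 3,sqrt(10), 4]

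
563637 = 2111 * 267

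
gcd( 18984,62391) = 21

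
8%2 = 0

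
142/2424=71/1212  =  0.06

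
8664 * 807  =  6991848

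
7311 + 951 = 8262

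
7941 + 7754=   15695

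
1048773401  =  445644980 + 603128421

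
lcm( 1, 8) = 8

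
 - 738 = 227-965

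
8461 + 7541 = 16002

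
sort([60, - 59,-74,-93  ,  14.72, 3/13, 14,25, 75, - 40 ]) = [-93,-74,-59,-40, 3/13, 14,14.72,25,60,75]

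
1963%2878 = 1963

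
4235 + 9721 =13956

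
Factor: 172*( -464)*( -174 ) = 2^7*3^1*29^2*43^1 = 13886592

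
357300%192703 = 164597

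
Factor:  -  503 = -503^1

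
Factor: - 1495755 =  - 3^2*5^1*43^1*773^1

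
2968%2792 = 176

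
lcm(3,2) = 6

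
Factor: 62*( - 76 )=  -2^3*19^1*31^1 = -4712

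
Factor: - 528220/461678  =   - 770/673 = -2^1*5^1*7^1*11^1*673^( - 1 )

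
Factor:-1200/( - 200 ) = 2^1*3^1 = 6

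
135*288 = 38880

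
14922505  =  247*60415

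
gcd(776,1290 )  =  2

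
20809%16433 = 4376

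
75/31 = 75/31 = 2.42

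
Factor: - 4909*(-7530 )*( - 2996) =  -2^3*3^1*5^1*7^1*107^1*251^1*4909^1 = - 110746450920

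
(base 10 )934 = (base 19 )2B3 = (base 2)1110100110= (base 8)1646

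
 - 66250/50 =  -1325 = - 1325.00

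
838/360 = 419/180 = 2.33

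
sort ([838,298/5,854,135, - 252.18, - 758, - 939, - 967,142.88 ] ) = [ - 967  , - 939, - 758,  -  252.18,298/5,135,142.88,838,854]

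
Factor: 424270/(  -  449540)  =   - 2^( - 1 )*11^1*13^ ( - 2)*29^1 = - 319/338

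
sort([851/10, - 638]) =[ - 638,851/10]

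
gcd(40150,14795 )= 55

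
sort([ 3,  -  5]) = [ - 5,3]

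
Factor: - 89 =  -89^1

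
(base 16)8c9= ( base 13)1040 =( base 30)2et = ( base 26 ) 38d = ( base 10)2249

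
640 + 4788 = 5428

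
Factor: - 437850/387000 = -973/860 = -2^( - 2)*5^ ( - 1)*7^1*43^( - 1 )*139^1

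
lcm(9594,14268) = 556452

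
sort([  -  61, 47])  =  [  -  61,47 ]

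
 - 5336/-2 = 2668/1 = 2668.00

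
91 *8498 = 773318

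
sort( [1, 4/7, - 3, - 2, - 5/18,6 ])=[ - 3, - 2, - 5/18,4/7, 1, 6 ] 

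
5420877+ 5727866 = 11148743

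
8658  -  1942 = 6716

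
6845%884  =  657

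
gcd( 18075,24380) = 5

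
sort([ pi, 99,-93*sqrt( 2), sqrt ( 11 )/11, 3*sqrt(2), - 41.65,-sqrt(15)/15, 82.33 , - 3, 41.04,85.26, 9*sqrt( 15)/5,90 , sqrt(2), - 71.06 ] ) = [ - 93*sqrt(2), - 71.06, - 41.65,-3, - sqrt( 15)/15,sqrt(11)/11, sqrt( 2 ) , pi,  3*sqrt( 2),9*sqrt(15)/5, 41.04, 82.33,85.26, 90,  99]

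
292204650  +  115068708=407273358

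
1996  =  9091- 7095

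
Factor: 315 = 3^2*5^1 * 7^1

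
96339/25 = 3853 + 14/25  =  3853.56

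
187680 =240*782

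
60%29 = 2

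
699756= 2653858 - 1954102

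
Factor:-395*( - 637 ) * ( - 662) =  - 2^1*5^1 * 7^2*13^1*79^1*331^1 = -  166569130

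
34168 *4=136672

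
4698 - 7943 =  - 3245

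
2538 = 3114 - 576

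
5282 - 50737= - 45455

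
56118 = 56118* 1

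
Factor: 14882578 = 2^1*7441289^1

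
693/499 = 693/499  =  1.39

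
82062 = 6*13677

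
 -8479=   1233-9712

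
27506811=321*85691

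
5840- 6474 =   -  634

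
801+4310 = 5111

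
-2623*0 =0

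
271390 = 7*38770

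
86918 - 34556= 52362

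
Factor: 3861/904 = 2^ ( - 3 )*3^3*11^1 * 13^1*113^( - 1 ) 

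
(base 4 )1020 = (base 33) 26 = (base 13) 57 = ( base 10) 72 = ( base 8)110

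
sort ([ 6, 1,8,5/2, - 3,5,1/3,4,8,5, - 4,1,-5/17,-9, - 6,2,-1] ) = [ - 9, - 6, - 4, - 3,-1,  -  5/17, 1/3,1 , 1,2,5/2,4 , 5,  5,6,8,8]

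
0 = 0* 62598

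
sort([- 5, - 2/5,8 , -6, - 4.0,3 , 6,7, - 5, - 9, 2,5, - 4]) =[ - 9, - 6,  -  5, - 5, - 4.0,-4,-2/5,2,3,5, 6, 7,8]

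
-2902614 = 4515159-7417773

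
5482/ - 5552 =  - 1 + 35/2776 = - 0.99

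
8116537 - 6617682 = 1498855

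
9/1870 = 9/1870  =  0.00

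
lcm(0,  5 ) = 0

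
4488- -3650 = 8138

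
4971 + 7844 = 12815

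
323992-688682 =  - 364690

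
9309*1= 9309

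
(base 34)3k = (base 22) 5c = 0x7a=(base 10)122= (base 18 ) 6E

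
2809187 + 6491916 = 9301103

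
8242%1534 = 572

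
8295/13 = 8295/13 = 638.08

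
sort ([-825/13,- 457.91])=[ - 457.91, - 825/13]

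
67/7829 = 67/7829 = 0.01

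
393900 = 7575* 52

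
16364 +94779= 111143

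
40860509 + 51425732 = 92286241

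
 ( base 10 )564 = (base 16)234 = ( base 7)1434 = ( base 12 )3B0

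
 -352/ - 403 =352/403 = 0.87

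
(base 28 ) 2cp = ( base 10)1929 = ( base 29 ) 28F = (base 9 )2573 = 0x789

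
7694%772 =746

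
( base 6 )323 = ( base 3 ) 11120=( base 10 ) 123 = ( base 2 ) 1111011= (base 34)3L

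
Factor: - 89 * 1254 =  - 111606 = - 2^1*3^1*11^1 * 19^1*89^1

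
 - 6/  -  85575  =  2/28525 = 0.00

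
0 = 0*89878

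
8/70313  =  8/70313=0.00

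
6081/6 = 2027/2 = 1013.50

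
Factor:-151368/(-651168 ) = 2^(  -  2 )*3^(-1)*19^(  -  1 )*53^1  =  53/228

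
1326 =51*26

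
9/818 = 9/818 = 0.01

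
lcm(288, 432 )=864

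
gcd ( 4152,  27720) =24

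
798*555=442890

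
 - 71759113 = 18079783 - 89838896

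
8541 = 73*117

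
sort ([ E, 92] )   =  [ E, 92] 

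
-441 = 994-1435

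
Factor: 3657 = 3^1 * 23^1*53^1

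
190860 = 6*31810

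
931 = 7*133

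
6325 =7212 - 887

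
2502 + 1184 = 3686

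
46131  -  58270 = - 12139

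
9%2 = 1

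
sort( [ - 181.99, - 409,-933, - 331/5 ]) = [ - 933,  -  409,-181.99, - 331/5 ]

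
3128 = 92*34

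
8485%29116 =8485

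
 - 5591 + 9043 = 3452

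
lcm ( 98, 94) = 4606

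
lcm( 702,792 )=30888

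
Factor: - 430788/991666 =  - 2^1*3^1*13^ ( - 1)*43^ ( - 1 )* 887^( - 1)*35899^1 = - 215394/495833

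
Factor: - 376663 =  - 7^2 *7687^1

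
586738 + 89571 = 676309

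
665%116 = 85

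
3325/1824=175/96 = 1.82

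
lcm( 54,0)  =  0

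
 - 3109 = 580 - 3689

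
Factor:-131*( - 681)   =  3^1 * 131^1* 227^1=89211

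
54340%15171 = 8827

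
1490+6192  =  7682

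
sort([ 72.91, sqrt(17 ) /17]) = [ sqrt( 17)/17, 72.91]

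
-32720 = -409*80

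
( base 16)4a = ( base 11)68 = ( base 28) 2i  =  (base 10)74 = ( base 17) 46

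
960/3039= 320/1013 = 0.32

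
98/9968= 7/712 = 0.01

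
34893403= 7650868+27242535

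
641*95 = 60895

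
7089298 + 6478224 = 13567522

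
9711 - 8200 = 1511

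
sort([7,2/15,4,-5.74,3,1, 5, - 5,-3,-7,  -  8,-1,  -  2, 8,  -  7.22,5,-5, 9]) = [ - 8, - 7.22, - 7, - 5.74, - 5, - 5,- 3, - 2,- 1,2/15 , 1, 3, 4,5, 5, 7,8,9 ] 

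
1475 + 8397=9872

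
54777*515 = 28210155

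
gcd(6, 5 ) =1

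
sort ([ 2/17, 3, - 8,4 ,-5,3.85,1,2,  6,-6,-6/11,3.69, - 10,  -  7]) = [-10,-8, - 7 , - 6, - 5,-6/11,2/17, 1,2,3,  3.69,3.85,4,  6] 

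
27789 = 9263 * 3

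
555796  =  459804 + 95992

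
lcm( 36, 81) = 324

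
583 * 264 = 153912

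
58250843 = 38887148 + 19363695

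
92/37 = 2 + 18/37 = 2.49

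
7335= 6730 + 605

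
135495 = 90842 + 44653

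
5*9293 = 46465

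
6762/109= 6762/109   =  62.04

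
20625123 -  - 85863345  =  106488468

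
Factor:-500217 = - 3^1 *166739^1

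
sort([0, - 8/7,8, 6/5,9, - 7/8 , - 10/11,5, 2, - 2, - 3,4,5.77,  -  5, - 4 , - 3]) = [ - 5, - 4,  -  3, - 3, - 2,-8/7, - 10/11, - 7/8,0,6/5,2, 4,5,  5.77,8,9] 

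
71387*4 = 285548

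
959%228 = 47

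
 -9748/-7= 9748/7 = 1392.57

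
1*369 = 369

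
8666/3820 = 2 + 513/1910 = 2.27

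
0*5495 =0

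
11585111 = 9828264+1756847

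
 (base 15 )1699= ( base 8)11405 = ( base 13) 22a7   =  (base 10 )4869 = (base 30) 5c9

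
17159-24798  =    -  7639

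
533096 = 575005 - 41909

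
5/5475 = 1/1095 = 0.00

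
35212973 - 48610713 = - 13397740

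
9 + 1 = 10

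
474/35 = 13+19/35 =13.54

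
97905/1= 97905=97905.00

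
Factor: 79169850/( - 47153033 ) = -2^1*3^2*5^2*17^1 * 79^1*131^1*3319^ ( - 1)*14207^(  -  1)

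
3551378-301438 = 3249940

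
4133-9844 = -5711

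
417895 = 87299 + 330596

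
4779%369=351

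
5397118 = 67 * 80554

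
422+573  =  995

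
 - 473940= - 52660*9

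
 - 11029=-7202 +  - 3827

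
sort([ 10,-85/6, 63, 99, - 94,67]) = [ - 94, - 85/6,10, 63, 67,99 ] 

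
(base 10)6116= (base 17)142d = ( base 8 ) 13744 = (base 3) 22101112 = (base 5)143431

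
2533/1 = 2533 = 2533.00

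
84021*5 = 420105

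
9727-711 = 9016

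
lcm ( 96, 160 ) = 480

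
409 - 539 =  - 130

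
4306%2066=174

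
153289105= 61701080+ 91588025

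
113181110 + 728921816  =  842102926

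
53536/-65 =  - 53536/65 = -823.63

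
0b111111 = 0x3F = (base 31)21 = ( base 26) 2B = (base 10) 63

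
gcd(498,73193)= 1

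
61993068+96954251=158947319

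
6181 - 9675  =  -3494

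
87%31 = 25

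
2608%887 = 834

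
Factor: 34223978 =2^1*19^1 *167^1*5393^1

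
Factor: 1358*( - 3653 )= - 2^1*7^1*13^1*97^1*281^1 =- 4960774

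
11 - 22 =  - 11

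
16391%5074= 1169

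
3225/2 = 3225/2 = 1612.50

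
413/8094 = 413/8094 = 0.05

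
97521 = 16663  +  80858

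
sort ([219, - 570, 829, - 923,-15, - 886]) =[ - 923, - 886, - 570, - 15,  219,829] 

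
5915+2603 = 8518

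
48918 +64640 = 113558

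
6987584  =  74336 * 94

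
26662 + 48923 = 75585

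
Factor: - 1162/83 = -14 = - 2^1*7^1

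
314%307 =7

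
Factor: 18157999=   18157999^1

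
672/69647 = 672/69647 = 0.01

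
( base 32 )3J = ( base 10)115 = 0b1110011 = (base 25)4F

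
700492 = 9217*76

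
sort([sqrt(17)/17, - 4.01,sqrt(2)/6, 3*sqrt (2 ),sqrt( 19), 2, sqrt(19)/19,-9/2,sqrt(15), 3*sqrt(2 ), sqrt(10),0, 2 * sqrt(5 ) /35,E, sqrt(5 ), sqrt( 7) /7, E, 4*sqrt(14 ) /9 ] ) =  [-9/2,  -  4.01, 0,  2 * sqrt(5 )/35, sqrt ( 19) /19, sqrt( 2 )/6, sqrt(17)/17, sqrt(7) /7 , 4*sqrt ( 14 ) /9, 2,sqrt( 5 ),E,E, sqrt( 10),sqrt(15), 3*sqrt(2), 3*sqrt(2), sqrt(19 ) ]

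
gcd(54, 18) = 18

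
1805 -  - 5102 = 6907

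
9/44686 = 9/44686 = 0.00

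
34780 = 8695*4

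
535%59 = 4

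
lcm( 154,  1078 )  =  1078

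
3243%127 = 68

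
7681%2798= 2085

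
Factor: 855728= 2^4*79^1*677^1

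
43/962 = 43/962 = 0.04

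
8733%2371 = 1620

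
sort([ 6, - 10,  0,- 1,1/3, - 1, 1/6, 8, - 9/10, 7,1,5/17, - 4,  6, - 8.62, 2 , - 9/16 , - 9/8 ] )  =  [ - 10, - 8.62, - 4 , - 9/8,- 1 , - 1, - 9/10,-9/16, 0 , 1/6, 5/17,1/3,1 , 2 , 6 , 6, 7,8 ] 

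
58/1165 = 58/1165  =  0.05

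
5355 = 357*15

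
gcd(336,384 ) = 48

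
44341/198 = 223 + 17/18 = 223.94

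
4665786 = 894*5219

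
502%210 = 82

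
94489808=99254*952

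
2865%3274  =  2865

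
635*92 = 58420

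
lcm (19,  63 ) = 1197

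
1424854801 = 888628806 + 536225995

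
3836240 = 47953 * 80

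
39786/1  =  39786  =  39786.00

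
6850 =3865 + 2985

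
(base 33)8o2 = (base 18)1B62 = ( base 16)2522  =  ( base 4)2110202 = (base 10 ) 9506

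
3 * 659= 1977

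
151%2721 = 151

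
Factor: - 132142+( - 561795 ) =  - 19^1*36523^1=- 693937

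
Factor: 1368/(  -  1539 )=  - 2^3*3^( - 2)=- 8/9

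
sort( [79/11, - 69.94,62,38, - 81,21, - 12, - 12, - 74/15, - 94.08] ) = [ - 94.08,-81,  -  69.94, - 12, -12, - 74/15, 79/11,21, 38, 62] 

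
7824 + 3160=10984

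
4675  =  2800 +1875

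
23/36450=23/36450 = 0.00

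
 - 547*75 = - 41025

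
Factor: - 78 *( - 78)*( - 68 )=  - 2^4*3^2*13^2*17^1=- 413712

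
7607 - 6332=1275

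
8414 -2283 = 6131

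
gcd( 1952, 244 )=244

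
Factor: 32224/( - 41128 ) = - 2^2*19^1 * 97^( - 1)= - 76/97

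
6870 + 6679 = 13549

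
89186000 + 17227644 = 106413644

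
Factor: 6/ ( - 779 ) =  - 2^1*3^1 *19^ ( - 1)*41^( - 1 )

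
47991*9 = 431919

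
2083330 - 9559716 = - 7476386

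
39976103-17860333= 22115770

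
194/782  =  97/391 = 0.25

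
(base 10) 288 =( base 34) 8g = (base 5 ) 2123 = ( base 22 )D2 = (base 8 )440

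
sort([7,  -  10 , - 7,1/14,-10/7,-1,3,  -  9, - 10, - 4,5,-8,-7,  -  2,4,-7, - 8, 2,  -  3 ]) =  [  -  10,  -  10,  -  9, - 8, - 8 ,  -  7, - 7, - 7,-4,-3,-2,-10/7, - 1,1/14,2,3,  4, 5,7 ]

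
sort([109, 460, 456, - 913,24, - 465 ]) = [ - 913, - 465,24, 109, 456,460]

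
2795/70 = 559/14 = 39.93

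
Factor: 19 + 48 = 67 = 67^1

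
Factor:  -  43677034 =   -  2^1*21838517^1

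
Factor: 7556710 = 2^1*5^1*7^1*41^1 *2633^1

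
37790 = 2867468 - 2829678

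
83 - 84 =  -1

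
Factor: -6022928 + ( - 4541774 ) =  - 10564702=-2^1*53^1*99667^1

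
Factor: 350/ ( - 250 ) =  -7/5= - 5^ ( - 1)*7^1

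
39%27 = 12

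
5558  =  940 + 4618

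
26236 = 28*937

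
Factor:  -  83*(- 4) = 332 = 2^2*83^1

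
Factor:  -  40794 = - 2^1* 3^1*13^1*523^1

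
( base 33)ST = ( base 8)1671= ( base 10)953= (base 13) 584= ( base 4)32321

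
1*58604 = 58604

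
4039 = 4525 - 486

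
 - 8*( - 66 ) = 528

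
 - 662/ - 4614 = 331/2307 =0.14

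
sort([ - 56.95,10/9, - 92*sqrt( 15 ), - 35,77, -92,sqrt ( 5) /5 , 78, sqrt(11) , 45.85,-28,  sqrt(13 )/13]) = [  -  92*sqrt(15) ,- 92,- 56.95, - 35, - 28, sqrt( 13 )/13, sqrt(5)/5, 10/9,sqrt( 11 ), 45.85,77, 78] 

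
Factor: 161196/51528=707/226 = 2^( - 1)*7^1*101^1*113^ ( - 1 ) 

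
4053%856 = 629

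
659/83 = 659/83 = 7.94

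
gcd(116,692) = 4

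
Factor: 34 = 2^1*17^1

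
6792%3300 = 192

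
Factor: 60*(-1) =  - 60 = - 2^2*3^1*5^1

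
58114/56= 1037 + 3/4= 1037.75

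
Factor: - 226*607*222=- 2^2*3^1 * 37^1*113^1*607^1 = - 30454404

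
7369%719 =179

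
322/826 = 23/59 = 0.39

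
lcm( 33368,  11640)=500520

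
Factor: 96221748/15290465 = 2^2*3^1*5^(- 1 )*7^1*409^( - 1)*7477^( - 1) * 1145497^1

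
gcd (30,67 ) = 1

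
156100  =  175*892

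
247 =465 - 218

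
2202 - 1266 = 936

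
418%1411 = 418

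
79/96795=79/96795 = 0.00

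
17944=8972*2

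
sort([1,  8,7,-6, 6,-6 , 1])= [ - 6,-6,1,1, 6, 7,  8 ] 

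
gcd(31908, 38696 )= 4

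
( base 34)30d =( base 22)745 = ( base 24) 611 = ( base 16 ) d99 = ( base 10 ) 3481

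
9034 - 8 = 9026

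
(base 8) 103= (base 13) 52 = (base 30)27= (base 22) 31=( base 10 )67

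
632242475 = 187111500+445130975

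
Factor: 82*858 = 70356 = 2^2*3^1 * 11^1*13^1*41^1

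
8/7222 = 4/3611= 0.00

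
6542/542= 3271/271 = 12.07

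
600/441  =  1 + 53/147 = 1.36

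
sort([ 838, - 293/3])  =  [ - 293/3,838 ] 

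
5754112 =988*5824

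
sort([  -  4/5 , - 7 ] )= [ - 7, - 4/5]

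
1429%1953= 1429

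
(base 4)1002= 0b1000010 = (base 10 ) 66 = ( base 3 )2110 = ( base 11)60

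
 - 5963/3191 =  - 2 + 419/3191=- 1.87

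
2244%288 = 228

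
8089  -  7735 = 354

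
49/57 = 49/57 = 0.86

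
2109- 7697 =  - 5588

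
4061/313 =4061/313 = 12.97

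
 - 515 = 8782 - 9297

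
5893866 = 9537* 618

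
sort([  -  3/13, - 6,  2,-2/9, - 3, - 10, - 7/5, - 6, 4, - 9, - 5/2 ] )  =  [ - 10,-9,-6, -6, - 3 , - 5/2, - 7/5,-3/13, - 2/9,2, 4]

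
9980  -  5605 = 4375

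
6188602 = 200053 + 5988549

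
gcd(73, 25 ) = 1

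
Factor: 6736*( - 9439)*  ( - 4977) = 316443154608 = 2^4*3^2*7^1 * 79^1 * 421^1* 9439^1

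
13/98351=13/98351 = 0.00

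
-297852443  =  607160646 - 905013089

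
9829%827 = 732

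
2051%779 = 493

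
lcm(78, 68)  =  2652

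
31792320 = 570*55776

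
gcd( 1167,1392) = 3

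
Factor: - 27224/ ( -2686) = 2^2*17^( - 1)*41^1*79^( - 1 )*83^1 = 13612/1343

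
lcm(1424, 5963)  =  95408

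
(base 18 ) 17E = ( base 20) 134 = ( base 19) 158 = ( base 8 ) 720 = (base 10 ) 464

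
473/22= 43/2  =  21.50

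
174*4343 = 755682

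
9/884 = 9/884 = 0.01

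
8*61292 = 490336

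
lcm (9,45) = 45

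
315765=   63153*5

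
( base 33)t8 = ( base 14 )4CD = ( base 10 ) 965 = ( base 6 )4245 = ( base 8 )1705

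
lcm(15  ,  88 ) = 1320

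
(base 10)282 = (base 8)432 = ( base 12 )1b6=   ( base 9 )343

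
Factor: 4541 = 19^1*239^1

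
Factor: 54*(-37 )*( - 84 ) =167832 =2^3*3^4*7^1*37^1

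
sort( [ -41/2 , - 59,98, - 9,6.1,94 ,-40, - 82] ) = [ - 82 , - 59, - 40, - 41/2, - 9,6.1, 94,98 ]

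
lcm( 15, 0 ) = 0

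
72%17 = 4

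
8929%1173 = 718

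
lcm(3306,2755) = 16530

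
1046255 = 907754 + 138501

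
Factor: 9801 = 3^4 * 11^2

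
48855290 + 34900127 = 83755417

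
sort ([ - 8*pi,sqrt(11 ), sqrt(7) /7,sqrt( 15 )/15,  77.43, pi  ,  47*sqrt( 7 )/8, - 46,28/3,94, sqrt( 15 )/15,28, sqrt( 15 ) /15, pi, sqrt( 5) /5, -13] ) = [ - 46, - 8 * pi, - 13,sqrt( 15) /15,sqrt( 15 )/15,  sqrt (15) /15,sqrt(7)/7  ,  sqrt( 5) /5, pi,pi,sqrt( 11), 28/3  ,  47 *sqrt( 7) /8,28,77.43 , 94] 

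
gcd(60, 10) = 10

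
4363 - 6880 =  - 2517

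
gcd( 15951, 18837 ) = 39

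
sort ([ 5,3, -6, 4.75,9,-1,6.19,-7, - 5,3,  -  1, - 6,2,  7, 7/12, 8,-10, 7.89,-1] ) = [ - 10, - 7,- 6, - 6,  -  5,-1,-1, - 1, 7/12, 2  ,  3, 3, 4.75, 5,6.19,7,7.89 , 8,9 ]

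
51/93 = 17/31= 0.55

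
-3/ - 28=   3/28 = 0.11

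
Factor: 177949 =177949^1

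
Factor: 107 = 107^1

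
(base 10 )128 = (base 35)3N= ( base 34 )3q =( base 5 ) 1003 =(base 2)10000000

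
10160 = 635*16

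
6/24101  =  6/24101= 0.00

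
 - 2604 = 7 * ( - 372)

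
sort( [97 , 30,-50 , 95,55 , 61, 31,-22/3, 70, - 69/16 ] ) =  [  -  50, - 22/3, - 69/16,30,31,55, 61,70,95 , 97 ] 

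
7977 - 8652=-675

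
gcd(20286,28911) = 69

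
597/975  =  199/325  =  0.61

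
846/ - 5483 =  - 846/5483 = -0.15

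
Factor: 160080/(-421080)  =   - 2^1 * 11^( - 2)* 23^1 = -46/121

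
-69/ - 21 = 23/7 = 3.29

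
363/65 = 5 + 38/65 = 5.58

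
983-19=964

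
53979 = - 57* ( - 947)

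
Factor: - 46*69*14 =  - 44436 = - 2^2*3^1*7^1*23^2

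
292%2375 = 292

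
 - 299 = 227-526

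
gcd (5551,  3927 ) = 7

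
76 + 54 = 130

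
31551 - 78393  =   - 46842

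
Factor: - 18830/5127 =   -  2^1*3^( -1 ) * 5^1*7^1*269^1*1709^( - 1) 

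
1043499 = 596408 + 447091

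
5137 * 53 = 272261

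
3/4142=3/4142 = 0.00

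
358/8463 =358/8463 = 0.04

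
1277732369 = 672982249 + 604750120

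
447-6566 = - 6119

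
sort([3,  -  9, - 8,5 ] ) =[ - 9, - 8,  3, 5 ]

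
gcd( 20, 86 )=2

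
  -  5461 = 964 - 6425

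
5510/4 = 1377 + 1/2 =1377.50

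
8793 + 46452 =55245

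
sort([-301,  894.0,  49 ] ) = [-301, 49,894.0 ]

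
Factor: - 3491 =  - 3491^1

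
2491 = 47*53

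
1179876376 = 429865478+750010898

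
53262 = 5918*9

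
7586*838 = 6357068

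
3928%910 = 288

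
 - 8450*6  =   - 50700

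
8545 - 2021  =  6524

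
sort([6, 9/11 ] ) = [9/11,6 ] 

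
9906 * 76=752856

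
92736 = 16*5796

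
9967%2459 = 131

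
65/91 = 5/7 = 0.71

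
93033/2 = 46516+1/2 =46516.50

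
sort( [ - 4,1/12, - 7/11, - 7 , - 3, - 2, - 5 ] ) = [  -  7,- 5, - 4,- 3 , - 2, - 7/11, 1/12]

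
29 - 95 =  - 66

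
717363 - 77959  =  639404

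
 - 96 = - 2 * 48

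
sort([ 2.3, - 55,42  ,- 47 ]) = [ - 55, - 47, 2.3,42] 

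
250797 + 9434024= 9684821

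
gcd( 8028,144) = 36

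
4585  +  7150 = 11735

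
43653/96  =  14551/32 =454.72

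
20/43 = 20/43 = 0.47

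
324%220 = 104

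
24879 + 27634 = 52513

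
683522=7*97646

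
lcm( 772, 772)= 772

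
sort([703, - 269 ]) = [ - 269,703]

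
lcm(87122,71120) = 3484880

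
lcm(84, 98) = 588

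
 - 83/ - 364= 83/364 = 0.23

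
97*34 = 3298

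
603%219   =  165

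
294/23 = 294/23 = 12.78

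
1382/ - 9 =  - 1382/9 = - 153.56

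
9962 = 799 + 9163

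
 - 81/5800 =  - 1+5719/5800= - 0.01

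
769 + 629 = 1398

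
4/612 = 1/153 = 0.01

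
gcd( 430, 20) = 10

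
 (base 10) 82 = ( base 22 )3g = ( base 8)122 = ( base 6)214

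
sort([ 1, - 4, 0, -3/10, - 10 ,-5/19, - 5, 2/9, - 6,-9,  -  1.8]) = [ - 10, - 9 , - 6, - 5, - 4,  -  1.8, - 3/10 , - 5/19,0, 2/9, 1 ]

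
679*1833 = 1244607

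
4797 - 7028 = - 2231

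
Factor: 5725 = 5^2*229^1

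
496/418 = 248/209 = 1.19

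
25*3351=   83775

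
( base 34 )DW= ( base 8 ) 732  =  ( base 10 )474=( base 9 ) 576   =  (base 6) 2110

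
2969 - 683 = 2286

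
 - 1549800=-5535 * 280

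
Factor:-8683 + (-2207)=-10890 = -  2^1*3^2*5^1*11^2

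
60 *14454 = 867240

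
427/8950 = 427/8950 = 0.05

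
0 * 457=0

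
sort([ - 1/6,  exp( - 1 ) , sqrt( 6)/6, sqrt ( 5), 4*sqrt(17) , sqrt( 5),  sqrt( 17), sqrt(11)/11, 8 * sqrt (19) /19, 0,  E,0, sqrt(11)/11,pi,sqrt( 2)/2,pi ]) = [ - 1/6,0, 0, sqrt( 11)/11,sqrt (11) /11, exp ( - 1), sqrt( 6)/6, sqrt ( 2)/2, 8*sqrt( 19)/19,sqrt( 5),sqrt( 5), E,pi,pi,  sqrt( 17 ), 4*sqrt(17 )]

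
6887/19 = 362+9/19 = 362.47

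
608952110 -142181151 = 466770959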